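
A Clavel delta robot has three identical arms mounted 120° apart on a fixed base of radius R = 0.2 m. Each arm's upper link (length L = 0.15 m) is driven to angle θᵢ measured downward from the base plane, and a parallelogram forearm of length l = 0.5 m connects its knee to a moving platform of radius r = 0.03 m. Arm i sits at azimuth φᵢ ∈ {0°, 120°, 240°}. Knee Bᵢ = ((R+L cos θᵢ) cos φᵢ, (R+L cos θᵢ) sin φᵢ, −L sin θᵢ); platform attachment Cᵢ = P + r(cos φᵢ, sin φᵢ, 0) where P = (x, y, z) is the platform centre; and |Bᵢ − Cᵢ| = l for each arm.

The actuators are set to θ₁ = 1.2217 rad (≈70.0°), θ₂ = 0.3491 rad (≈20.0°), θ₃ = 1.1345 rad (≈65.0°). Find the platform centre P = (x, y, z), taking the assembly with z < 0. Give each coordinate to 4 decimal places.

arm 1 at φ=0.0°: ρ1 = 0.2213;  S1 = (0.2213, 0.0000, -0.1410)
φ2=120.0°: virtual centre (-0.1555, 0.2693, -0.0513), radius l
arm 3 at φ=240.0°: ρ3 = 0.2334;  S3 = (-0.1167, -0.2021, -0.1359)
|S₂|²−|S₁|² = 0.0305;  |S₃|²−|S₁|² = 0.0041
[-0.7536 0.5386 0.1793]·P = 0.0305;  [-0.6760 -0.4042 0.0100]·P = 0.0041
det = 0.6687;  x = -0.0217+0.1164z,  y = 0.0262+-0.1700z
sphere 1 gives Az²+Bz+C=0 with A=1.0424, B=0.2164, C=-0.1704;  B²−4AC=0.7573;  roots -0.5212, 0.3136;  negative root z = -0.5212
x = -0.0824, y = 0.1148

(-0.0824, 0.1148, -0.5212)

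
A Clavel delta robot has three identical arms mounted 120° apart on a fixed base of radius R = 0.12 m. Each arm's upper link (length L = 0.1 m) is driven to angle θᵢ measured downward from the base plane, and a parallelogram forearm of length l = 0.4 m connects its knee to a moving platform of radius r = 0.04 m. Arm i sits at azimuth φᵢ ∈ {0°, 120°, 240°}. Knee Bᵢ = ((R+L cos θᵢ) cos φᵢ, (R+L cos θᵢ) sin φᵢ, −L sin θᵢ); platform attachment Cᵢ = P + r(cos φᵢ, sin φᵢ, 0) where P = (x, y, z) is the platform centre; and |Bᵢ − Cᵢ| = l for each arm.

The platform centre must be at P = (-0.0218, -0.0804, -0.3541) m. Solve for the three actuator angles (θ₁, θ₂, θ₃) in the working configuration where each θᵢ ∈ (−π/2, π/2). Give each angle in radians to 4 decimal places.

φ1=0.0° → target in arm frame (-0.0218, -0.0804)
  A cos θ + B sin θ = C:  0.1018·cos θ + -0.3541·sin θ = 0.0389
  θ1 = atan2(B,A) + arccos(C/0.3684) = 0.1741
rotate P by −φ2: (-0.0587, 0.0591, -0.3541)
  e−x'=0.1387;  (l²−L²−(e−x')²−y'²−z²)/2L = 0.0094
  θ2 = atan2(B,A) + arccos(C/0.3803) = 0.3487
rotate P by −φ3: (0.0805, 0.0213, -0.3541)
  A=-0.0005, B=-0.3541, C=(l²−L²−A²−y'²−z²)/(2L)=0.1208
  γ=atan2(-0.3541,-0.0005)=-1.5723;  ψ=arccos(0.3411)=1.2227;  θ3=γ+ψ≈-0.3496

θ₁ = 0.1741, θ₂ = 0.3487, θ₃ = -0.3496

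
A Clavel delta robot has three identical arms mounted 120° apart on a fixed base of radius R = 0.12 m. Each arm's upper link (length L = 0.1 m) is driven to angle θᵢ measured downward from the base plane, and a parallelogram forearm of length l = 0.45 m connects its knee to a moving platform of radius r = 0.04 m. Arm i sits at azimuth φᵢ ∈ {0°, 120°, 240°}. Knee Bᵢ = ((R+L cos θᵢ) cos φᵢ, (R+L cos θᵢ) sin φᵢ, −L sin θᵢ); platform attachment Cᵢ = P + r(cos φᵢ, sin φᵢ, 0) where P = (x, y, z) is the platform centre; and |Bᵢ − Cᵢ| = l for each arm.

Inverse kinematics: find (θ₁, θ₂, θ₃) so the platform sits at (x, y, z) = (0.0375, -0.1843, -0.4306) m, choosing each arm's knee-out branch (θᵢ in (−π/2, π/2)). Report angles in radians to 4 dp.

θ₁ = 0.4363, θ₂ = 1.2214, θ₃ = -0.0002

φ1=0.0° → target in arm frame (0.0375, -0.1843)
  A=0.0425, B=-0.4306, C=(l²−L²−A²−y'²−z²)/(2L)=-0.1434
  θ1 = atan2(B,A) + arccos(C/0.4327) = 0.4363
arm 2 (φ=120.0°): x'=-0.1784, y'=0.0597
  e−x'=0.2584;  (l²−L²−(e−x')²−y'²−z²)/2L = -0.3161
  √(A²+B²)=0.5022;  θ2 = -1.0304+2.2518 ≈ 1.2214
φ3=240.0° → target in arm frame (0.1409, 0.1246)
  e−x'=-0.0609;  (l²−L²−(e−x')²−y'²−z²)/2L = -0.0608
  γ=atan2(-0.4306,-0.0609)=-1.7112;  ψ=arccos(-0.1397)=1.7110;  θ3=γ+ψ≈-0.0002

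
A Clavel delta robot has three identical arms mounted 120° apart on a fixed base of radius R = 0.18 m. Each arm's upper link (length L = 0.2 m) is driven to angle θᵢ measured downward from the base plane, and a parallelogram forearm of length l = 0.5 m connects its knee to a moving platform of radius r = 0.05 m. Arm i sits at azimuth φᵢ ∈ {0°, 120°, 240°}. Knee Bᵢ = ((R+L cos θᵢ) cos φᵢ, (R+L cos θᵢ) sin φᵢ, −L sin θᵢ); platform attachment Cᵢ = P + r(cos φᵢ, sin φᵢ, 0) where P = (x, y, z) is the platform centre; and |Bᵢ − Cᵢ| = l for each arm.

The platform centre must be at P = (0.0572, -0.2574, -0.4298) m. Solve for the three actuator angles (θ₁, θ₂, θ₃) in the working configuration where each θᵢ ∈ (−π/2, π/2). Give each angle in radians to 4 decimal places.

rotate P by −φ1: (0.0572, -0.2574, -0.4298)
  A cos θ + B sin θ = C:  0.0728·cos θ + -0.4298·sin θ = -0.1157
  √(A²+B²)=0.4359;  θ1 = -1.4030+1.8394 ≈ 0.4364
arm 2 (φ=120.0°): x'=-0.2515, y'=0.0792
  e−x'=0.3815;  (l²−L²−(e−x')²−y'²−z²)/2L = -0.3164
  θ2 = atan2(B,A) + arccos(C/0.5747) = 1.3089
rotate P by −φ3: (0.1943, 0.1782, -0.4298)
  A=-0.0643, B=-0.4298, C=(l²−L²−A²−y'²−z²)/(2L)=-0.0266
  γ=atan2(-0.4298,-0.0643)=-1.7193;  ψ=arccos(-0.0612)=1.6320;  θ3=γ+ψ≈-0.0873

θ₁ = 0.4364, θ₂ = 1.3089, θ₃ = -0.0873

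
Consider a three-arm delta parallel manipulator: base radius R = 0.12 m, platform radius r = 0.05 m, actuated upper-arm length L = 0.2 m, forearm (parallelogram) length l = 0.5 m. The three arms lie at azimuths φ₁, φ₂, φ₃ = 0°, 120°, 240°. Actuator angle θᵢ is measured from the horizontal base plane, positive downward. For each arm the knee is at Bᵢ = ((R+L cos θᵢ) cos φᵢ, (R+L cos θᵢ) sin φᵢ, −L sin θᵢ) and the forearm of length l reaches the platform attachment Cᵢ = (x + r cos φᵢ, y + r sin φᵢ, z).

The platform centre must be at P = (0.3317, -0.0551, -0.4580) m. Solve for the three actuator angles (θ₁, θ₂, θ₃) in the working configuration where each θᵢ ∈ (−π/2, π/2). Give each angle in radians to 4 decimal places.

θ₁ = -0.1745, θ₂ = 1.3091, θ₃ = 1.1347

φ1=0.0° → target in arm frame (0.3317, -0.0551)
  A=-0.2617, B=-0.4580, C=(l²−L²−A²−y'²−z²)/(2L)=-0.1782
  √(A²+B²)=0.5275;  θ1 = -2.0899+1.9154 ≈ -0.1745
φ2=120.0° → target in arm frame (-0.2136, -0.2597)
  A cos θ + B sin θ = C:  0.2836·cos θ + -0.4580·sin θ = -0.3691
  √(A²+B²)=0.5387;  θ2 = -1.0164+2.3256 ≈ 1.3091
φ3=240.0° → target in arm frame (-0.1181, 0.3148)
  A cos θ + B sin θ = C:  0.1881·cos θ + -0.4580·sin θ = -0.3357
  γ=atan2(-0.4580,0.1881)=-1.1810;  ψ=arccos(-0.6779)=2.3157;  θ3=γ+ψ≈1.1347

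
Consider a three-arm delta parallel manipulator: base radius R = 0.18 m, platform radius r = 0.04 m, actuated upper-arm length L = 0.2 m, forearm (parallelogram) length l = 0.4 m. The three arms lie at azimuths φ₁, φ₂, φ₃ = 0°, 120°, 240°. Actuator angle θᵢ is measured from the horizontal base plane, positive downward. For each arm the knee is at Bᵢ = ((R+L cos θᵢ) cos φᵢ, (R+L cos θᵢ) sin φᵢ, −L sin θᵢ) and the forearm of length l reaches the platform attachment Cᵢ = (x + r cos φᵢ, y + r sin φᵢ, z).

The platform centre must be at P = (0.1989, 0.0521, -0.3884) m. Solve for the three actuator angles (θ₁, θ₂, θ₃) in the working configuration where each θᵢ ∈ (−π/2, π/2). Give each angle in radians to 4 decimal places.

θ₁ = 0.0874, θ₂ = 1.1344, θ₃ = 1.3961

φ1=0.0° → target in arm frame (0.1989, 0.0521)
  A cos θ + B sin θ = C:  -0.0589·cos θ + -0.3884·sin θ = -0.0926
  θ1 = atan2(B,A) + arccos(C/0.3928) = 0.0874
rotate P by −φ2: (-0.0543, -0.1983, -0.3884)
  e−x'=0.1943;  (l²−L²−(e−x')²−y'²−z²)/2L = -0.2699
  √(A²+B²)=0.4343;  θ2 = -1.1069+2.2413 ≈ 1.1344
rotate P by −φ3: (-0.1446, 0.1462, -0.3884)
  A cos θ + B sin θ = C:  0.2846·cos θ + -0.3884·sin θ = -0.3330
  √(A²+B²)=0.4815;  θ3 = -0.9385+2.3346 ≈ 1.3961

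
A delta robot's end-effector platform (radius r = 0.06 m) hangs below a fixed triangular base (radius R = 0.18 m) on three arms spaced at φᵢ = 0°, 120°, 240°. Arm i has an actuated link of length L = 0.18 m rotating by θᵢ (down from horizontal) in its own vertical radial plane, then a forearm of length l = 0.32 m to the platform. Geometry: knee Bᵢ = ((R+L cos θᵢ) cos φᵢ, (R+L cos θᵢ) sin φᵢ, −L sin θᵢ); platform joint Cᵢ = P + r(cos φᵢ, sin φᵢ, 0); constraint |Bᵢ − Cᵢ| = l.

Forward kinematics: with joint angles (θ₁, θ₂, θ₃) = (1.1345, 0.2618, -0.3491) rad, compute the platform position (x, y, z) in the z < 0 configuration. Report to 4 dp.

(-0.1215, -0.0371, -0.1759)

arm 1 at φ=0.0°: ρ1 = 0.1961;  O1 = (0.1961, 0.0000, -0.1631)
arm 2 at φ=120.0°: ρ2 = 0.2939;  O2 = (-0.1469, 0.2545, -0.0466)
φ3=240.0°: virtual centre (-0.1446, -0.2504, 0.0616), radius l
eliminate P² terms by subtracting sphere 1 from 2 and 3
[-0.6860 0.5090 0.2331]·P = 0.0235;  [-0.6813 -0.5008 0.4494]·P = 0.0223
Cramer: x(z) = -0.0335+0.5005z;  y(z) = 0.0010+0.2166z
into |P−O₁|² = l²: 1.2974z² + 0.0969z + -0.0231 = 0;  Δ = 0.1292;  z = -0.1759 or 0.1012 → z<0 root = -0.1759
x = -0.1215, y = -0.0371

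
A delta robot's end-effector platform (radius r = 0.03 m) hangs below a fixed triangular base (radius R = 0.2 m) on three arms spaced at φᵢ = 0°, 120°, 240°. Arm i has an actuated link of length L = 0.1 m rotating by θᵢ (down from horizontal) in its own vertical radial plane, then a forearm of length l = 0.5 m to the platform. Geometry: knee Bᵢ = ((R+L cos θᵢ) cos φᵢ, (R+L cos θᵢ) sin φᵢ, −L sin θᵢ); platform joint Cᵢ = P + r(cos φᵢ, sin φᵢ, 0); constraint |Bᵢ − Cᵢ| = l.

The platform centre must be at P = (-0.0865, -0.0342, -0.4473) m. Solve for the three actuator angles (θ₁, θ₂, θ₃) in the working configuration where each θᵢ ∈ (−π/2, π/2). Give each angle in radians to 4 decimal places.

arm 1 (φ=0.0°): x'=-0.0865, y'=-0.0342
  A=0.2565, B=-0.4473, C=(l²−L²−A²−y'²−z²)/(2L)=-0.1352
  θ1 = atan2(B,A) + arccos(C/0.5156) = 0.7860
rotate P by −φ2: (0.0136, 0.0920, -0.4473)
  e−x'=0.1564;  (l²−L²−(e−x')²−y'²−z²)/2L = 0.0350
  θ2 = atan2(B,A) + arccos(C/0.4738) = 0.2623
arm 3 (φ=240.0°): x'=0.0729, y'=-0.0578
  A=0.0971, B=-0.4473, C=(l²−L²−A²−y'²−z²)/(2L)=0.1357
  θ3 = atan2(B,A) + arccos(C/0.4577) = -0.0872

θ₁ = 0.7860, θ₂ = 0.2623, θ₃ = -0.0872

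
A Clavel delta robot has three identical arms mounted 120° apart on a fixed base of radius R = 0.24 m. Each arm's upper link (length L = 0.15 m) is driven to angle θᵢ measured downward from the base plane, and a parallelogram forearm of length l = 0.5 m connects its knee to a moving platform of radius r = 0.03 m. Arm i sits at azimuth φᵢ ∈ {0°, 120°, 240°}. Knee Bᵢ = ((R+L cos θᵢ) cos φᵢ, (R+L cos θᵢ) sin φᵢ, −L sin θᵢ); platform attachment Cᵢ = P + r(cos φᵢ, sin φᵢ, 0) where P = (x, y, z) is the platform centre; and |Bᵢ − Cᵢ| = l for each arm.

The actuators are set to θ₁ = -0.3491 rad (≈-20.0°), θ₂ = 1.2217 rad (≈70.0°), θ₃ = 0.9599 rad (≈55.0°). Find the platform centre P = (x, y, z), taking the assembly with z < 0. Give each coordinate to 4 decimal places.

arm 1 at φ=0.0°: e+L cos θ1 = 0.3510;  O1 = (0.3510, 0.0000, 0.0513)
arm 2 at φ=120.0°: e+L cos θ2 = 0.2613;  O2 = (-0.1307, 0.2263, -0.1410)
φ3=240.0°: virtual centre (-0.1480, -0.2564, -0.1229), radius l
|O₂|²−|O₁|² = -0.0377;  |O₃|²−|O₁|² = -0.0231
plane₁₂: -0.9632x+0.4526y+-0.3845z = -0.0377
det = 0.9456;  x = 0.0315+-0.3753z,  y = -0.0162+0.0510z
into |P−O₁|² = l²: 1.1434z² + 0.1355z + -0.1450 = 0;  Δ = 0.6817;  z = -0.4203 or 0.3018 → z<0 root = -0.4203
x = 0.1892, y = -0.0377

(0.1892, -0.0377, -0.4203)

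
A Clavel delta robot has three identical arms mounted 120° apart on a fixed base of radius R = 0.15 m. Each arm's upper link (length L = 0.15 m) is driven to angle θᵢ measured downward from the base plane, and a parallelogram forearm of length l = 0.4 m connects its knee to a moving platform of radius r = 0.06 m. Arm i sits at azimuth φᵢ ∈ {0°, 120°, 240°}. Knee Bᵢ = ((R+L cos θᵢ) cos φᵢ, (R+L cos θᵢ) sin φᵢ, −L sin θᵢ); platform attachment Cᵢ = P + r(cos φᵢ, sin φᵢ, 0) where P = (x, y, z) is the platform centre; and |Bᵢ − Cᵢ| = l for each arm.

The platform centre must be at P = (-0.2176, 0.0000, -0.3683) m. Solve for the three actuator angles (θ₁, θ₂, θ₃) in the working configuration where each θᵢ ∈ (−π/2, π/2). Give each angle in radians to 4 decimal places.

θ₁ = 1.3960, θ₂ = 0.2615, θ₃ = 0.2615

arm 1 (φ=0.0°): x'=-0.2176, y'=0.0000
  A=0.3076, B=-0.3683, C=(l²−L²−A²−y'²−z²)/(2L)=-0.3092
  γ=atan2(-0.3683,0.3076)=-0.8750;  ψ=arccos(-0.6444)=2.2710;  θ1=γ+ψ≈1.3960
rotate P by −φ2: (0.1088, 0.1884, -0.3683)
  A cos θ + B sin θ = C:  -0.0188·cos θ + -0.3683·sin θ = -0.1134
  √(A²+B²)=0.3688;  θ2 = -1.6218+1.8833 ≈ 0.2615
rotate P by −φ3: (0.1088, -0.1884, -0.3683)
  A cos θ + B sin θ = C:  -0.0188·cos θ + -0.3683·sin θ = -0.1134
  θ3 = atan2(B,A) + arccos(C/0.3688) = 0.2615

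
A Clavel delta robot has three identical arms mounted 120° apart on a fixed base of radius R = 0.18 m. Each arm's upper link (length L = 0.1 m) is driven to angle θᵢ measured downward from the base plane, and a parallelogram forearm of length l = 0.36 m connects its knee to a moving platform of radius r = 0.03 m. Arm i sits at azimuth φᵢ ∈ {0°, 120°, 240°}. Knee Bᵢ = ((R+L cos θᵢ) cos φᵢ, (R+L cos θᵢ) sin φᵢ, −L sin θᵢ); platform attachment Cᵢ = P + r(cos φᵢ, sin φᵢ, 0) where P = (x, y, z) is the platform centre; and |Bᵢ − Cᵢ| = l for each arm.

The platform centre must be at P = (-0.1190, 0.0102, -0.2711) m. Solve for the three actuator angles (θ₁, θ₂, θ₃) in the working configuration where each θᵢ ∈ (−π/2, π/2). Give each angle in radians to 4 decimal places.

θ₁ = 1.1339, θ₂ = -0.2624, θ₃ = -0.0877

rotate P by −φ1: (-0.1190, 0.0102, -0.2711)
  A cos θ + B sin θ = C:  0.2690·cos θ + -0.2711·sin θ = -0.1318
  √(A²+B²)=0.3819;  θ1 = -0.7893+1.9232 ≈ 1.1339
arm 2 (φ=120.0°): x'=0.0683, y'=0.0980
  A cos θ + B sin θ = C:  0.0817·cos θ + -0.2711·sin θ = 0.1492
  θ2 = atan2(B,A) + arccos(C/0.2831) = -0.2624
φ3=240.0° → target in arm frame (0.0507, -0.1082)
  A cos θ + B sin θ = C:  0.0993·cos θ + -0.2711·sin θ = 0.1227
  √(A²+B²)=0.2887;  θ3 = -1.2196+1.1319 ≈ -0.0877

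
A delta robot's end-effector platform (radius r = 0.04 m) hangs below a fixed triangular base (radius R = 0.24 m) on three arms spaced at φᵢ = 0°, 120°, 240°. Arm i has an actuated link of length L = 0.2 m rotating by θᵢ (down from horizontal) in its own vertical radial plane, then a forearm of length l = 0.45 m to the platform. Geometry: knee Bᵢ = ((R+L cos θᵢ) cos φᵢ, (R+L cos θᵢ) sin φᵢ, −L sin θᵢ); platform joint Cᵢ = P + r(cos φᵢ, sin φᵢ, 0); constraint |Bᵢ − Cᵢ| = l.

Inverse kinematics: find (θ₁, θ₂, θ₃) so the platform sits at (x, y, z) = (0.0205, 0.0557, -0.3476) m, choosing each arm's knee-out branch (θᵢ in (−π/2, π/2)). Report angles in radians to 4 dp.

φ1=0.0° → target in arm frame (0.0205, 0.0557)
  e−x'=0.1795;  (l²−L²−(e−x')²−y'²−z²)/2L = 0.0159
  θ1 = atan2(B,A) + arccos(C/0.3912) = 0.4361
arm 2 (φ=120.0°): x'=0.0380, y'=-0.0456
  e−x'=0.1620;  (l²−L²−(e−x')²−y'²−z²)/2L = 0.0334
  √(A²+B²)=0.3835;  θ2 = -1.1346+1.4837 ≈ 0.3490
arm 3 (φ=240.0°): x'=-0.0585, y'=-0.0101
  A cos θ + B sin θ = C:  0.2585·cos θ + -0.3476·sin θ = -0.0631
  γ=atan2(-0.3476,0.2585)=-0.9314;  ψ=arccos(-0.1457)=1.7170;  θ3=γ+ψ≈0.7856

θ₁ = 0.4361, θ₂ = 0.3490, θ₃ = 0.7856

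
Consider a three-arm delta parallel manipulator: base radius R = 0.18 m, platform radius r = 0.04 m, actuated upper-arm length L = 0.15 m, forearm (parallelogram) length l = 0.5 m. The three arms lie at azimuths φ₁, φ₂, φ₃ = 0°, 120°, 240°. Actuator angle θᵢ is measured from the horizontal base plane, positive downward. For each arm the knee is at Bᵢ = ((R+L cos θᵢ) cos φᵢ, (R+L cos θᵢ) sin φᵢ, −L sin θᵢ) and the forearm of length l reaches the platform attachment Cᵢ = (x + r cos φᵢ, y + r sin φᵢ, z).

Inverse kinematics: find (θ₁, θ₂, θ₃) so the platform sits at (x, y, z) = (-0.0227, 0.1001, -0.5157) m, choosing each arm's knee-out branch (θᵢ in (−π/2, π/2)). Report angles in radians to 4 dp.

θ₁ = 0.7858, θ₂ = 0.3494, θ₃ = 0.9599

φ1=0.0° → target in arm frame (-0.0227, 0.1001)
  e−x'=0.1627;  (l²−L²−(e−x')²−y'²−z²)/2L = -0.2498
  √(A²+B²)=0.5408;  θ1 = -1.2652+2.0510 ≈ 0.7858
rotate P by −φ2: (0.0980, -0.0304, -0.5157)
  e−x'=0.0420;  (l²−L²−(e−x')²−y'²−z²)/2L = -0.1371
  θ2 = atan2(B,A) + arccos(C/0.5174) = 0.3494
φ3=240.0° → target in arm frame (-0.0753, -0.0697)
  A=0.2153, B=-0.5157, C=(l²−L²−A²−y'²−z²)/(2L)=-0.2989
  √(A²+B²)=0.5589;  θ3 = -1.1752+2.1352 ≈ 0.9599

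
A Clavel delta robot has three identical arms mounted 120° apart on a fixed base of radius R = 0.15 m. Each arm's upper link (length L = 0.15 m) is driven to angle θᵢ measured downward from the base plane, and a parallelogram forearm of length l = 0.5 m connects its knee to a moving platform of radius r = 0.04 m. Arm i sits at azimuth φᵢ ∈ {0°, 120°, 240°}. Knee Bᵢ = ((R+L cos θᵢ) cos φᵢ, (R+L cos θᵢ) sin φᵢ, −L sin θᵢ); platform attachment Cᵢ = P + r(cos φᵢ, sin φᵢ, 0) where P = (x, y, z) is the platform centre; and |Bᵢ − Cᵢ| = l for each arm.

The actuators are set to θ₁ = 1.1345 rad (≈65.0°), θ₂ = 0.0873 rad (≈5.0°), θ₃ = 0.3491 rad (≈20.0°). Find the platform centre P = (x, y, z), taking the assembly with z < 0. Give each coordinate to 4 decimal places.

(-0.1928, 0.0413, -0.4739)

centre 1 = (0.1734·cos0.0°, 0.1734·sin0.0°, -0.1359) = (0.1734, 0.0000, -0.1359)
arm 2 at φ=120.0°: e+L cos θ2 = 0.2594;  centre 2 = (-0.1297, 0.2247, -0.0131)
arm 3 at φ=240.0°: e+L cos θ3 = 0.2510;  centre 3 = (-0.1255, -0.2173, -0.0513)
eliminate P² terms by subtracting sphere 1 from 2 and 3
plane₁₂: -0.6062x+0.4493y+0.2457z = 0.0189
det = 0.5321;  x = -0.0299+0.3437z,  y = 0.0018+-0.0832z
into |P−centre ₁|² = l²: 1.1251z² + 0.1319z + -0.1902 = 0;  Δ = 0.8733;  z = -0.4739 or 0.3567 → z<0 root = -0.4739
x = -0.1928, y = 0.0413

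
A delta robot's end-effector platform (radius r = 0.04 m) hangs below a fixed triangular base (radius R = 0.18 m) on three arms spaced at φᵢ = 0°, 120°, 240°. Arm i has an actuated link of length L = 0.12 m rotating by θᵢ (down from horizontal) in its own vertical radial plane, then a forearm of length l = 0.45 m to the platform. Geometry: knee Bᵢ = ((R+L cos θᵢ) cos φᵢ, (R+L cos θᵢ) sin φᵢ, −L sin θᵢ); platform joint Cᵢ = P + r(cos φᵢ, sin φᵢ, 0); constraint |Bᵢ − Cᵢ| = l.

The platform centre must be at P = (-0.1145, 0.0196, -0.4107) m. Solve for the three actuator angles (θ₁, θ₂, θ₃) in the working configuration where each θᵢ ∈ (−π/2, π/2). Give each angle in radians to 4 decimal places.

arm 1 (φ=0.0°): x'=-0.1145, y'=0.0196
  A cos θ + B sin θ = C:  0.2545·cos θ + -0.4107·sin θ = -0.1905
  θ1 = atan2(B,A) + arccos(C/0.4832) = 0.9601
rotate P by −φ2: (0.0742, 0.0894, -0.4107)
  A=0.0658, B=-0.4107, C=(l²−L²−A²−y'²−z²)/(2L)=0.0296
  θ2 = atan2(B,A) + arccos(C/0.4159) = 0.0875
φ3=240.0° → target in arm frame (0.0403, -0.1090)
  A cos θ + B sin θ = C:  0.0997·cos θ + -0.4107·sin θ = -0.0100
  θ3 = atan2(B,A) + arccos(C/0.4226) = 0.2618

θ₁ = 0.9601, θ₂ = 0.0875, θ₃ = 0.2618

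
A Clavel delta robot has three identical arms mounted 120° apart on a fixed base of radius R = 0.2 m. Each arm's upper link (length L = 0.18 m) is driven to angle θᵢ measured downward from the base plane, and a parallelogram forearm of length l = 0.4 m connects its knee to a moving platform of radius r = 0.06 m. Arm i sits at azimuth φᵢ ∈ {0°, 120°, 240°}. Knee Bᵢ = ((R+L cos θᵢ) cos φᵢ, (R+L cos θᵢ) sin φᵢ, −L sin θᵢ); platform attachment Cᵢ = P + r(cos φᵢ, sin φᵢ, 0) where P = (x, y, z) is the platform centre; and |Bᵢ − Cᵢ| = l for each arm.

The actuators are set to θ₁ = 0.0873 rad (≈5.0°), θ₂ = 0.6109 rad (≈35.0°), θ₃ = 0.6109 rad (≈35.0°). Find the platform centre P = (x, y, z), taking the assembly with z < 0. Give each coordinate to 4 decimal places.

(0.0721, 0.0000, -0.3301)

arm 1 at φ=0.0°: ρ1 = 0.3193;  centre 1 = (0.3193, 0.0000, -0.0157)
centre 2 = (0.2874·cos120.0°, 0.2874·sin120.0°, -0.1032) = (-0.1437, 0.2489, -0.1032)
arm 3 at φ=240.0°: ρ3 = 0.2874;  centre 3 = (-0.1437, -0.2489, -0.1032)
|centre ₂|²−|centre ₁|² = -0.0089;  |centre ₃|²−|centre ₁|² = -0.0089
[-0.9261 0.4979 -0.1751]·P = -0.0089;  [-0.9261 -0.4979 -0.1751]·P = -0.0089
det = 0.9221;  x = 0.0096+-0.1891z,  y = 0.0000+0.0000z
into |P−centre ₁|² = l²: 1.0358z² + 0.1485z + -0.0639 = 0;  Δ = 0.2866;  z = -0.3301 or 0.1867 → z<0 root = -0.3301
x = 0.0721, y = 0.0000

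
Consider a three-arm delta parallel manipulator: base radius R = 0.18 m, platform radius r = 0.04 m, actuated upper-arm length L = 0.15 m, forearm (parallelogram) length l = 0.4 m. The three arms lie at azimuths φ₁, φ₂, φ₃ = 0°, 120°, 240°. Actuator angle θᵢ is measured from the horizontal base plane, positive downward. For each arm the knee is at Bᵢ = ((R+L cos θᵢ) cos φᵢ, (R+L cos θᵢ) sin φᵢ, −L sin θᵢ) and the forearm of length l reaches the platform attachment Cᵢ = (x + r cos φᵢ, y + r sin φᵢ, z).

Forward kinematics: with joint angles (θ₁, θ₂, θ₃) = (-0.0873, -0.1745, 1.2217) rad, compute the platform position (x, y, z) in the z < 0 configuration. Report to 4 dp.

(0.0834, 0.1592, -0.2906)

O1 = (0.2894·cos0.0°, 0.2894·sin0.0°, 0.0131) = (0.2894, 0.0000, 0.0131)
φ2=120.0°: virtual centre (-0.1439, 0.2492, 0.0260), radius l
O3 = (0.1913·cos240.0°, 0.1913·sin240.0°, -0.1410) = (-0.0957, -0.1657, -0.1410)
|O₂|²−|O₁|² = -0.0005;  |O₃|²−|O₁|² = -0.0275
[-0.8666 0.4983 0.0259]·P = -0.0005;  [-0.7702 -0.3314 -0.3081]·P = -0.0275
Cramer: x(z) = 0.0206-0.2160z;  y(z) = 0.0349-0.4276z
quadratic in z: (1.2295)z²+(0.0601)z+(-0.0864)=0, √Δ=0.6545 → z ∈ {-0.2906, 0.2417}; z = -0.2906 (taking z<0)
x = 0.0834, y = 0.1592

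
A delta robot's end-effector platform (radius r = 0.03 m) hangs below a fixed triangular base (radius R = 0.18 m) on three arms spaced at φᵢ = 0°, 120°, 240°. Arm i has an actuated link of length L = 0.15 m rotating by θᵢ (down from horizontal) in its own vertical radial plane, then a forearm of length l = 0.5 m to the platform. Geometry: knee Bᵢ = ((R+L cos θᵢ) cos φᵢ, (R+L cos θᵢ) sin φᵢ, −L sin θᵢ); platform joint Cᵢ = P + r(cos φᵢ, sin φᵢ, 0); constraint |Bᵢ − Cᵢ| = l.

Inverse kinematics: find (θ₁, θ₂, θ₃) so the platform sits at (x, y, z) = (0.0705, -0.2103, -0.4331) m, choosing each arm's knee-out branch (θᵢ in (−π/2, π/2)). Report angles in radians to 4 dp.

θ₁ = 0.2620, θ₂ = 1.3090, θ₃ = -0.0875

arm 1 (φ=0.0°): x'=0.0705, y'=-0.2103
  e−x'=0.0795;  (l²−L²−(e−x')²−y'²−z²)/2L = -0.0354
  √(A²+B²)=0.4403;  θ1 = -1.3893+1.6513 ≈ 0.2620
arm 2 (φ=120.0°): x'=-0.2174, y'=0.0441
  A cos θ + B sin θ = C:  0.3674·cos θ + -0.4331·sin θ = -0.3233
  θ2 = atan2(B,A) + arccos(C/0.5679) = 1.3090
φ3=240.0° → target in arm frame (0.1469, 0.1662)
  A=0.0031, B=-0.4331, C=(l²−L²−A²−y'²−z²)/(2L)=0.0410
  √(A²+B²)=0.4331;  θ3 = -1.5636+1.4761 ≈ -0.0875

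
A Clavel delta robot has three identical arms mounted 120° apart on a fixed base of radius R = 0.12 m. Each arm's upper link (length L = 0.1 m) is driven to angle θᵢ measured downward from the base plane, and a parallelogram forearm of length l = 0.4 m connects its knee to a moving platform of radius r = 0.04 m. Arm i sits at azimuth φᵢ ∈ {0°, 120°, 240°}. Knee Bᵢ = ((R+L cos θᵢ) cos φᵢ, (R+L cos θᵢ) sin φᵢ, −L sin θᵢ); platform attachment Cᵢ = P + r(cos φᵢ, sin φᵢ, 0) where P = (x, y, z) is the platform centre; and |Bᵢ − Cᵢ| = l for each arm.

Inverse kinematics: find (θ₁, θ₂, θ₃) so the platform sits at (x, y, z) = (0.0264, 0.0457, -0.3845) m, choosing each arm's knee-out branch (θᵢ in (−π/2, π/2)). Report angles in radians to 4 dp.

θ₁ = 0.1746, θ₂ = 0.1747, θ₃ = 0.5238

rotate P by −φ1: (0.0264, 0.0457, -0.3845)
  A cos θ + B sin θ = C:  0.0536·cos θ + -0.3845·sin θ = -0.0140
  θ1 = atan2(B,A) + arccos(C/0.3882) = 0.1746
arm 2 (φ=120.0°): x'=0.0264, y'=-0.0457
  e−x'=0.0536;  (l²−L²−(e−x')²−y'²−z²)/2L = -0.0140
  θ2 = atan2(B,A) + arccos(C/0.3882) = 0.1747
rotate P by −φ3: (-0.0528, 0.0000, -0.3845)
  A=0.1328, B=-0.3845, C=(l²−L²−A²−y'²−z²)/(2L)=-0.0774
  θ3 = atan2(B,A) + arccos(C/0.4068) = 0.5238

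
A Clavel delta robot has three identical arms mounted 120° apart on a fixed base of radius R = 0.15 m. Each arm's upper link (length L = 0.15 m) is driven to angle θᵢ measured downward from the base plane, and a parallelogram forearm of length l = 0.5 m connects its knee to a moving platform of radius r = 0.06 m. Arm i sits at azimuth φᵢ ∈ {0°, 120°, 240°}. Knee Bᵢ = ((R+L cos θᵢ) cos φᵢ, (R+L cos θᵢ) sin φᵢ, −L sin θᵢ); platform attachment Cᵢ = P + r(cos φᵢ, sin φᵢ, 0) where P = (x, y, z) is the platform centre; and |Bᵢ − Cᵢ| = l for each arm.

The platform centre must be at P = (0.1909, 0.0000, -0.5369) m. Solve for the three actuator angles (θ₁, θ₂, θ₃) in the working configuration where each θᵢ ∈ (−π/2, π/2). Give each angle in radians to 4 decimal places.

φ1=0.0° → target in arm frame (0.1909, 0.0000)
  A=-0.1009, B=-0.5369, C=(l²−L²−A²−y'²−z²)/(2L)=-0.2365
  √(A²+B²)=0.5463;  θ1 = -1.7566+2.0185 ≈ 0.2619
φ2=120.0° → target in arm frame (-0.0954, -0.1653)
  e−x'=0.1854;  (l²−L²−(e−x')²−y'²−z²)/2L = -0.4083
  γ=atan2(-0.5369,0.1854)=-1.2382;  ψ=arccos(-0.7188)=2.3728;  θ2=γ+ψ≈1.1346
rotate P by −φ3: (-0.0955, 0.1653, -0.5369)
  e−x'=0.1855;  (l²−L²−(e−x')²−y'²−z²)/2L = -0.4083
  √(A²+B²)=0.5680;  θ3 = -1.2382+2.3728 ≈ 1.1346

θ₁ = 0.2619, θ₂ = 1.1346, θ₃ = 1.1346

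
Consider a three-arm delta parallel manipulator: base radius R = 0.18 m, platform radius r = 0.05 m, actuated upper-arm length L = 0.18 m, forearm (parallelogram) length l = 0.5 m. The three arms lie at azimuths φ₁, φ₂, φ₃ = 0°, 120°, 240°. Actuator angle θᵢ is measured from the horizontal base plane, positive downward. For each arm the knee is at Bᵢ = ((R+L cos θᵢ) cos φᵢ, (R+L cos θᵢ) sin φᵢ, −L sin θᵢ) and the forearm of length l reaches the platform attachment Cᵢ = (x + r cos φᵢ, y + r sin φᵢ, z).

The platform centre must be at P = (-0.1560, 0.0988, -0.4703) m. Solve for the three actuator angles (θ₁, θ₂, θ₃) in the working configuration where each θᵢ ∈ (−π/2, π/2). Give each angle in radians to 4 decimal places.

arm 1 (φ=0.0°): x'=-0.1560, y'=0.0988
  A=0.2860, B=-0.4703, C=(l²−L²−A²−y'²−z²)/(2L)=-0.2643
  γ=atan2(-0.4703,0.2860)=-1.0244;  ψ=arccos(-0.4801)=2.0716;  θ1=γ+ψ≈1.0472
φ2=120.0° → target in arm frame (0.1636, 0.0857)
  A cos θ + B sin θ = C:  -0.0336·cos θ + -0.4703·sin θ = -0.0335
  θ2 = atan2(B,A) + arccos(C/0.4715) = -0.0002
φ3=240.0° → target in arm frame (-0.0076, -0.1845)
  A=0.1376, B=-0.4703, C=(l²−L²−A²−y'²−z²)/(2L)=-0.1571
  √(A²+B²)=0.4900;  θ3 = -1.2862+1.8971 ≈ 0.6109

θ₁ = 1.0472, θ₂ = -0.0002, θ₃ = 0.6109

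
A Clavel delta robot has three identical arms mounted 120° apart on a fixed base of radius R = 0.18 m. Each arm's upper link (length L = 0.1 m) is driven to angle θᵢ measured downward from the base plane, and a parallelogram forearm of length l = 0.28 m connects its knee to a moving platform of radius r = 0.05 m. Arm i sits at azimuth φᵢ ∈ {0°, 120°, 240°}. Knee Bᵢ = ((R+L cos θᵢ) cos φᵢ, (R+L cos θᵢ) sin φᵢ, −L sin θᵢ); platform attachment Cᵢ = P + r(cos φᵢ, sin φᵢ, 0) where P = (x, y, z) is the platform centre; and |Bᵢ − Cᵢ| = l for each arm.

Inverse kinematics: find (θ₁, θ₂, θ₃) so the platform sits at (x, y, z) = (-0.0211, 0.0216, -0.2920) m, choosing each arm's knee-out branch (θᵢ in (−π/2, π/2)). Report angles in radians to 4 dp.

arm 1 (φ=0.0°): x'=-0.0211, y'=0.0216
  A cos θ + B sin θ = C:  0.1511·cos θ + -0.2920·sin θ = -0.2008
  γ=atan2(-0.2920,0.1511)=-1.0933;  ψ=arccos(-0.6108)=2.2278;  θ1=γ+ψ≈1.1346
arm 2 (φ=120.0°): x'=0.0293, y'=0.0075
  A cos θ + B sin θ = C:  0.1007·cos θ + -0.2920·sin θ = -0.1353
  √(A²+B²)=0.3089;  θ2 = -1.2386+2.0244 ≈ 0.7858
rotate P by −φ3: (-0.0082, -0.0291, -0.2920)
  e−x'=0.1382;  (l²−L²−(e−x')²−y'²−z²)/2L = -0.1840
  θ3 = atan2(B,A) + arccos(C/0.3230) = 1.0479

θ₁ = 1.1346, θ₂ = 0.7858, θ₃ = 1.0479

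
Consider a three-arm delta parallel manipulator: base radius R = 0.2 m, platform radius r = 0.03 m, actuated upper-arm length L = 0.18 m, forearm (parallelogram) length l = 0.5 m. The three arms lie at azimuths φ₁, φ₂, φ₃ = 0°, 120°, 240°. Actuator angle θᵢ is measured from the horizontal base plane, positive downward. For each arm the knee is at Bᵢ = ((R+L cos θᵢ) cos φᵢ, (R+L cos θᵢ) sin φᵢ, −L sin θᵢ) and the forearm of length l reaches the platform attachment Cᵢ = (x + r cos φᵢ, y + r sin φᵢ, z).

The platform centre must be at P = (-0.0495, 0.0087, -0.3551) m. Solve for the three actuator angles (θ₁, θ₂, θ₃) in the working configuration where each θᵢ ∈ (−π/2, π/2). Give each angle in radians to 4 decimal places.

θ₁ = 0.2618, θ₂ = -0.1748, θ₃ = -0.0872

rotate P by −φ1: (-0.0495, 0.0087, -0.3551)
  e−x'=0.2195;  (l²−L²−(e−x')²−y'²−z²)/2L = 0.1201
  θ1 = atan2(B,A) + arccos(C/0.4175) = 0.2618
φ2=120.0° → target in arm frame (0.0323, 0.0385)
  e−x'=0.1377;  (l²−L²−(e−x')²−y'²−z²)/2L = 0.1974
  γ=atan2(-0.3551,0.1377)=-1.2008;  ψ=arccos(0.5182)=1.0260;  θ2=γ+ψ≈-0.1748
arm 3 (φ=240.0°): x'=0.0172, y'=-0.0472
  A=0.1528, B=-0.3551, C=(l²−L²−A²−y'²−z²)/(2L)=0.1831
  γ=atan2(-0.3551,0.1528)=-1.1645;  ψ=arccos(0.4738)=1.0772;  θ3=γ+ψ≈-0.0872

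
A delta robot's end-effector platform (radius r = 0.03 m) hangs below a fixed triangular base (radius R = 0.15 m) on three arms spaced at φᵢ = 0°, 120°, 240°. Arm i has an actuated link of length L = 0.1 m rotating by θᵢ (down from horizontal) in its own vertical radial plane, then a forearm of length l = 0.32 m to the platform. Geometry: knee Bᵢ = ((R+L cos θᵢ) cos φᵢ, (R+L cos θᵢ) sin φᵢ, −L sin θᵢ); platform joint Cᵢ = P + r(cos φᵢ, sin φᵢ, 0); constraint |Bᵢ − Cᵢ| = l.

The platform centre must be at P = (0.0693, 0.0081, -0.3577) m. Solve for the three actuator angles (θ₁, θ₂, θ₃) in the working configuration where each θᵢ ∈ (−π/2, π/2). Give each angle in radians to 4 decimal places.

arm 1 (φ=0.0°): x'=0.0693, y'=0.0081
  A cos θ + B sin θ = C:  0.0507·cos θ + -0.3577·sin θ = -0.1909
  √(A²+B²)=0.3613;  θ1 = -1.4300+2.1276 ≈ 0.6976
φ2=120.0° → target in arm frame (-0.0276, -0.0641)
  e−x'=0.1476;  (l²−L²−(e−x')²−y'²−z²)/2L = -0.3072
  √(A²+B²)=0.3870;  θ2 = -1.1794+2.4881 ≈ 1.3088
arm 3 (φ=240.0°): x'=-0.0417, y'=0.0560
  e−x'=0.1617;  (l²−L²−(e−x')²−y'²−z²)/2L = -0.3241
  θ3 = atan2(B,A) + arccos(C/0.3925) = 1.3958

θ₁ = 0.6976, θ₂ = 1.3088, θ₃ = 1.3958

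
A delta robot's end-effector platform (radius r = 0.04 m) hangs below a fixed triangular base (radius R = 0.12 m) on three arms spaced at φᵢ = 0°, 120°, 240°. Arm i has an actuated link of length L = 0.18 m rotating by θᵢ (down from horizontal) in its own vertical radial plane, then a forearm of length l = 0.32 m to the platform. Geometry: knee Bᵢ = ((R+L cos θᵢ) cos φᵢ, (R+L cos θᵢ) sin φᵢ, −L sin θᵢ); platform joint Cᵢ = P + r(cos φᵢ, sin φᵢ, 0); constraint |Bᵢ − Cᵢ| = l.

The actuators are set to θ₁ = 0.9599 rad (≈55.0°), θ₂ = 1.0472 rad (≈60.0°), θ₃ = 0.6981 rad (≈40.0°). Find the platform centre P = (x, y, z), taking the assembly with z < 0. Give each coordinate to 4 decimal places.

arm 1 at φ=0.0°: (R−r)+L cos θ1 = 0.1832;  O1 = (0.1832, 0.0000, -0.1474)
arm 2 at φ=120.0°: (R−r)+L cos θ2 = 0.1700;  O2 = (-0.0850, 0.1472, -0.1559)
O3 = (0.2179·cos240.0°, 0.2179·sin240.0°, -0.1157) = (-0.1089, -0.1887, -0.1157)
eliminate P² terms by subtracting sphere 1 from 2 and 3
plane₁₂: -0.5365x+0.2944y+-0.0169z = -0.0021
Cramer: x(z) = -0.0022+0.0329z;  y(z) = -0.0112+0.1173z
sphere 1 gives Az²+Bz+C=0 with A=1.0148, B=0.2800, C=-0.0461;  B²−4AC=0.2657;  roots -0.3919, 0.1160;  negative root z = -0.3919
x = -0.0151, y = -0.0572

(-0.0151, -0.0572, -0.3919)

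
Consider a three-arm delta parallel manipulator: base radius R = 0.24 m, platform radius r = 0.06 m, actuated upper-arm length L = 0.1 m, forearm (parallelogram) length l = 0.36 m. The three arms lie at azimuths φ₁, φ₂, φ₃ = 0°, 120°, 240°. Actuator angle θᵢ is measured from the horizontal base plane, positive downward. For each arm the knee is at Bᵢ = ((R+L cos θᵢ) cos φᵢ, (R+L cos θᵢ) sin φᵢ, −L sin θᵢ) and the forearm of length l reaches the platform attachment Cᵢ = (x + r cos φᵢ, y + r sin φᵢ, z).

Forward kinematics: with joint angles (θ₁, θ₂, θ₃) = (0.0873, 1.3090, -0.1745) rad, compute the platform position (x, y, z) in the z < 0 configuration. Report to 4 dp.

centre 1 = (0.2796·cos0.0°, 0.2796·sin0.0°, -0.0087) = (0.2796, 0.0000, -0.0087)
φ2=120.0°: virtual centre (-0.1029, 0.1783, -0.0966), radius l
centre 3 = (0.2785·cos240.0°, 0.2785·sin240.0°, 0.0174) = (-0.1392, -0.2412, 0.0174)
subtract pairs → two planes through P
linear system: -0.7651x+0.3566y = -0.0265−-0.1757z; -0.8377x+-0.4823y = -0.0004−0.0522z
Cramer: x(z) = 0.0194-0.0991z;  y(z) = -0.0328+0.2802z
into |P−centre ₁|² = l²: 1.0884z² + 0.0506z + -0.0607 = 0;  Δ = 0.2669;  z = -0.2606 or 0.2141 → z<0 root = -0.2606
x = 0.0452, y = -0.1059

(0.0452, -0.1059, -0.2606)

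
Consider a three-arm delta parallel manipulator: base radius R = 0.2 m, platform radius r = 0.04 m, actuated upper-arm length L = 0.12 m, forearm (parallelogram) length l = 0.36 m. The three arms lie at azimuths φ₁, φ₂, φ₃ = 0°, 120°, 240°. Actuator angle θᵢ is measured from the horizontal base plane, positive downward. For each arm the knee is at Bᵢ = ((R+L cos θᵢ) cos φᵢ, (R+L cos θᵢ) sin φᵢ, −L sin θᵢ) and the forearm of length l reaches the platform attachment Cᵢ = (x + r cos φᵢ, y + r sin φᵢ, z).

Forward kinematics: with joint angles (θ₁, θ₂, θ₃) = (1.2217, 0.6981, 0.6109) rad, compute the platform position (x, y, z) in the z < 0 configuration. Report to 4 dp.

(-0.0687, -0.0084, -0.3510)

arm 1 at φ=0.0°: ρ1 = 0.2010;  centre 1 = (0.2010, 0.0000, -0.1128)
φ2=120.0°: virtual centre (-0.1260, 0.2182, -0.0771), radius l
arm 3 at φ=240.0°: ρ3 = 0.2583;  centre 3 = (-0.1291, -0.2237, -0.0688)
subtract pairs → two planes through P
linear system: -0.6540x+0.4364y = 0.0163−0.0713z; -0.6604x+-0.4474y = 0.0183−0.0879z
Cramer: x(z) = -0.0263+0.1209z;  y(z) = -0.0021+0.0179z
quadratic in z: (1.0149)z²+(0.1705)z+(-0.0652)=0, √Δ=0.5420 → z ∈ {-0.3510, 0.1830}; z = -0.3510 (taking z<0)
x = -0.0687, y = -0.0084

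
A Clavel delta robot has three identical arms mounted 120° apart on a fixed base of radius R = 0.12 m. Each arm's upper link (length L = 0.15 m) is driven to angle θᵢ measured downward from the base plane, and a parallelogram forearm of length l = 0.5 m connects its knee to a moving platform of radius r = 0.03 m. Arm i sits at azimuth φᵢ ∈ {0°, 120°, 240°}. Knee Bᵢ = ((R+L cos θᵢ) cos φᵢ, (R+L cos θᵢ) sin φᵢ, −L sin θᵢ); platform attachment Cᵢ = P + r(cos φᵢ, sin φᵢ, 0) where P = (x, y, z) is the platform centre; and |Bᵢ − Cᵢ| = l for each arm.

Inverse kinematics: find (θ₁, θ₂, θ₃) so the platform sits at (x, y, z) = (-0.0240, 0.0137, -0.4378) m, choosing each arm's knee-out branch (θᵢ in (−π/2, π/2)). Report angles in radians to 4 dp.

θ₁ = 0.0871, θ₂ = -0.0877, θ₃ = -0.0002

rotate P by −φ1: (-0.0240, 0.0137, -0.4378)
  e−x'=0.1140;  (l²−L²−(e−x')²−y'²−z²)/2L = 0.0755
  θ1 = atan2(B,A) + arccos(C/0.4524) = 0.0871
rotate P by −φ2: (0.0239, 0.0139, -0.4378)
  A=0.0661, B=-0.4378, C=(l²−L²−A²−y'²−z²)/(2L)=0.1042
  θ2 = atan2(B,A) + arccos(C/0.4428) = -0.0877
arm 3 (φ=240.0°): x'=0.0001, y'=-0.0276
  A=0.0899, B=-0.4378, C=(l²−L²−A²−y'²−z²)/(2L)=0.0900
  θ3 = atan2(B,A) + arccos(C/0.4469) = -0.0002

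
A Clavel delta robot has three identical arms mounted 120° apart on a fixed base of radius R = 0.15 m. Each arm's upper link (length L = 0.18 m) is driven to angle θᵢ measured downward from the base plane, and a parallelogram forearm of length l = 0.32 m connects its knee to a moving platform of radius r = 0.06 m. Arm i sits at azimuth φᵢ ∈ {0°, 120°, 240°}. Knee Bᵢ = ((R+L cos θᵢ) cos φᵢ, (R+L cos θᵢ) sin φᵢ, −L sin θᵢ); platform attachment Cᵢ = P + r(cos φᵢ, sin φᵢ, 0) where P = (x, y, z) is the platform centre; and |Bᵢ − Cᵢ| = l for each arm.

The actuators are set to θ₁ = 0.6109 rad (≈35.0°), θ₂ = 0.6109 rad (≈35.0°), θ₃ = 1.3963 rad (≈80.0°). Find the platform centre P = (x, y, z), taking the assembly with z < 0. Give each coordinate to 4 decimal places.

O1 = (0.2374·cos0.0°, 0.2374·sin0.0°, -0.1032) = (0.2374, 0.0000, -0.1032)
arm 2 at φ=120.0°: (R−r)+L cos θ2 = 0.2374;  O2 = (-0.1187, 0.2056, -0.1032)
O3 = (0.1213·cos240.0°, 0.1213·sin240.0°, -0.1773) = (-0.0606, -0.1050, -0.1773)
|O₂|²−|O₁|² = 0.0000;  |O₃|²−|O₁|² = -0.0209
linear system: -0.7123x+0.4113y = 0.0000−0.0000z; -0.5961x+-0.2100y = -0.0209−-0.1480z
Cramer: x(z) = 0.0218-0.1542z;  y(z) = 0.0377-0.2671z
sphere 1 gives Az²+Bz+C=0 with A=1.0951, B=0.2529, C=-0.0438;  B²−4AC=0.2558;  roots -0.3464, 0.1155;  negative root z = -0.3464
x = 0.0752, y = 0.1303

(0.0752, 0.1303, -0.3464)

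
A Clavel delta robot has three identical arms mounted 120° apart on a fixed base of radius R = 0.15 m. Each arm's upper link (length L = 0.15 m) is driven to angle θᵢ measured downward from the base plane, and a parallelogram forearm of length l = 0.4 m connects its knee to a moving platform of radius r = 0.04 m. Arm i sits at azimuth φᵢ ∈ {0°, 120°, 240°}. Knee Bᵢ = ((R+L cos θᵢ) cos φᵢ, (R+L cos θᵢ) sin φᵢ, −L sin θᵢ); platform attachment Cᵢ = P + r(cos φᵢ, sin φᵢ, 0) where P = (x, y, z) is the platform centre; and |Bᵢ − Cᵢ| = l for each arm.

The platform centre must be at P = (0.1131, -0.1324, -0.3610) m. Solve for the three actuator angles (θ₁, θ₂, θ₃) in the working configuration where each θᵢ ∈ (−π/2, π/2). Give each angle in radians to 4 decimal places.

θ₁ = 0.0872, θ₂ = 1.2217, θ₃ = 0.3495

φ1=0.0° → target in arm frame (0.1131, -0.1324)
  e−x'=-0.0031;  (l²−L²−(e−x')²−y'²−z²)/2L = -0.0345
  θ1 = atan2(B,A) + arccos(C/0.3610) = 0.0872
arm 2 (φ=120.0°): x'=-0.1712, y'=-0.0317
  A cos θ + B sin θ = C:  0.2812·cos θ + -0.3610·sin θ = -0.2430
  θ2 = atan2(B,A) + arccos(C/0.4576) = 1.2217
rotate P by −φ3: (0.0581, 0.1641, -0.3610)
  A cos θ + B sin θ = C:  0.0519·cos θ + -0.3610·sin θ = -0.0749
  γ=atan2(-0.3610,0.0519)=-1.4280;  ψ=arccos(-0.2053)=1.7775;  θ3=γ+ψ≈0.3495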